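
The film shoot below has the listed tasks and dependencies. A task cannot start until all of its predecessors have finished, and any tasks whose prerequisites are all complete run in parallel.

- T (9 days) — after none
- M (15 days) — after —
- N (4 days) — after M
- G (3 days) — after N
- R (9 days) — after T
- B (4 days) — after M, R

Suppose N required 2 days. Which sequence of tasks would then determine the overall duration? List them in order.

T, R, B

Critical path before the change: M→N→G = 15+4+3 = 22 giving 22 days.
N lies on that path, so at 2 days the path becomes 20 days.
New critical path: T→R→B = 9+9+4 = 22 ⇒ 22 days.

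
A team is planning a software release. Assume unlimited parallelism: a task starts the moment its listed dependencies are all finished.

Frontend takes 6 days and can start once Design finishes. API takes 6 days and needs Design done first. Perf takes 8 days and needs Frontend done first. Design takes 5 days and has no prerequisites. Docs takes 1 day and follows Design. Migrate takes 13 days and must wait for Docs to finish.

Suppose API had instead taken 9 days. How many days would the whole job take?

Baseline: Design→Frontend→Perf = 5+6+8 = 19 → 19 days.
API is off the critical path — its longest chain is 11 days, giving 8 of slack.
No other chain overtakes it, so the finish is 19 days.

19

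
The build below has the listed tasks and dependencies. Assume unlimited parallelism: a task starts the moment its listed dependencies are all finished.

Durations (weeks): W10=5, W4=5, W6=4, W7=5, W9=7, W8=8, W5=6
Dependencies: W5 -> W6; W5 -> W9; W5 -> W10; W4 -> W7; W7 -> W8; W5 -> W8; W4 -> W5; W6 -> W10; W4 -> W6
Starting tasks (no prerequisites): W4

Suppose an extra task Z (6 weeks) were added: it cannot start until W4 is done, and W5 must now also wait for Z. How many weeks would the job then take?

26

Originally the job takes 20 weeks.
With Z inserted, W5 now waits for max(W4, Z).
New critical path: W4→Z→W5→W6→W10 = 5+6+6+4+5 = 26 ⇒ 26 weeks.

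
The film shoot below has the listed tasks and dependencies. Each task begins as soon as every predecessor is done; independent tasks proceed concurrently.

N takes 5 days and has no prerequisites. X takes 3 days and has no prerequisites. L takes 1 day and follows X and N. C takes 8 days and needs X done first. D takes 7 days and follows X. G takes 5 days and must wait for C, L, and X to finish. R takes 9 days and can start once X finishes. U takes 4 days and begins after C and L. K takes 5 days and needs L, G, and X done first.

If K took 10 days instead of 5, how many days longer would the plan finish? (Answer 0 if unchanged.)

5

Actual critical path: X→C→G→K = 3+8+5+5 = 21 ⇒ 21 days.
Since K is critical, the +5 change carries straight to that chain (now 26 days).
No other chain overtakes it, so the finish is 26 days.
Change in finish: 26 − 21 = +5 days.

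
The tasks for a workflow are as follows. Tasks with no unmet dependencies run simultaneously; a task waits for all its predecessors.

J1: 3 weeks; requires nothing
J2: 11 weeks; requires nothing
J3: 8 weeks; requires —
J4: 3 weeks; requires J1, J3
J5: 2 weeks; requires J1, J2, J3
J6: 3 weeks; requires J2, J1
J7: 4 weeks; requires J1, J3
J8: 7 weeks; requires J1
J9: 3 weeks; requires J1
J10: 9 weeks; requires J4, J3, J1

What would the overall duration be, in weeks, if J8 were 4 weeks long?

Actual critical path: J3→J4→J10 = 8+3+9 = 20 ⇒ 20 weeks.
J8 is off the critical path — its longest chain is 10 weeks, giving 10 of slack.
That remains the longest chain; total 20 weeks.

20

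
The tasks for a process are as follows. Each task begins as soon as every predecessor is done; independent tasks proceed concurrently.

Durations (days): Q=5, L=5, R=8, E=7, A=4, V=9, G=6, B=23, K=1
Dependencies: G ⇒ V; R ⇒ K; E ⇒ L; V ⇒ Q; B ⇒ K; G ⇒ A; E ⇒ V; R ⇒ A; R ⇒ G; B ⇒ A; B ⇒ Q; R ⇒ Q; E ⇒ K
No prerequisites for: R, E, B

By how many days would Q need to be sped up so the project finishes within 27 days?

Current finish: 28 days; target: 27.
Q is on every critical path, so each day cut from Q cuts the finish by one (this holds down to a finish of 27).
Need 28 − 27 = 1 day off Q → Q becomes 4 days, finish becomes 27.

1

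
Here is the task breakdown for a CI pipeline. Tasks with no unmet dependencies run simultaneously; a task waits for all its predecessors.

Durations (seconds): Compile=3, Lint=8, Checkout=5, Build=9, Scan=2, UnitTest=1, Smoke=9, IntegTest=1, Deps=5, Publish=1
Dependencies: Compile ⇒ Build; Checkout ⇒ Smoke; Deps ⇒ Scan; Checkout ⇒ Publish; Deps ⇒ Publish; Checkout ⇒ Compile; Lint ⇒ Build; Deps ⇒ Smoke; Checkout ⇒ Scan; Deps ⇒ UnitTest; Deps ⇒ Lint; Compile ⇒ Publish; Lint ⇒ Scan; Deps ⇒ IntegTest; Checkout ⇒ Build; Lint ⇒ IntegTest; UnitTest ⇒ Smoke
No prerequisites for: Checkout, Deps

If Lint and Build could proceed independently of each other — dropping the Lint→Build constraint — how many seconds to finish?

Original critical path: Deps→Lint→Build = 5+8+9 = 22 ⇒ 22 seconds.
Without Lint→Build, Build's earliest start moves from 13 to 8.
After: Checkout→Compile→Build = 5+3+9 = 17 → 17 seconds.

17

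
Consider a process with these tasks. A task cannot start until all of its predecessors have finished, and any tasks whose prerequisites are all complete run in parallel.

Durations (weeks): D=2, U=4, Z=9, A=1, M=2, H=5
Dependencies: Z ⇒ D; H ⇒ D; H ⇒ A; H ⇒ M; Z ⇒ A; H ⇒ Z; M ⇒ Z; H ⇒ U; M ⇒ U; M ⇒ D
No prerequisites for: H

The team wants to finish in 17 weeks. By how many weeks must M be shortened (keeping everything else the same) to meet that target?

1

Current finish: 18 weeks; target: 17.
M is on every critical path, so each week cut from M cuts the finish by one (this holds down to a finish of 17).
Need 18 − 17 = 1 week off M → M becomes 1 week, finish becomes 17.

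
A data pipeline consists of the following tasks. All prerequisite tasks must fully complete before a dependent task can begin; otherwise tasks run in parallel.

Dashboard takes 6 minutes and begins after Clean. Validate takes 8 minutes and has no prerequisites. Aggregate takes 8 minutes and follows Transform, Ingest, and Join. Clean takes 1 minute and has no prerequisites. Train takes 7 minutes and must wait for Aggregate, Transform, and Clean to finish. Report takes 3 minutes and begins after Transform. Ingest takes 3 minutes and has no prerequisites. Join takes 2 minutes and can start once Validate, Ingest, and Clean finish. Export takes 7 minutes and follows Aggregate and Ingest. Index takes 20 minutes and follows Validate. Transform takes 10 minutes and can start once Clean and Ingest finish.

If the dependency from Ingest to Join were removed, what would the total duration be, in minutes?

28

Original critical path: Ingest→Transform→Aggregate→Train = 3+10+8+7 = 28 ⇒ 28 minutes.
Dropping Ingest→Join doesn't change Join's earliest start (8); another predecessor still binds.
New critical path: Ingest→Transform→Aggregate→Train = 3+10+8+7 = 28 ⇒ 28 minutes.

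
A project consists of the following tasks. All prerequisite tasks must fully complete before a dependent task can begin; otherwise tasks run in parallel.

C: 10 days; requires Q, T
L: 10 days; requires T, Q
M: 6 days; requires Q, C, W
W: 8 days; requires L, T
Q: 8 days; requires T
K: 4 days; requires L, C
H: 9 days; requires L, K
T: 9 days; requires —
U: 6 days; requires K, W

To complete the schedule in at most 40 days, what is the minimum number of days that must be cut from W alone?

Current finish: 41 days; target: 40.
W is on every critical path, so each day cut from W cuts the finish by one (this holds down to a finish of 40).
Need 41 − 40 = 1 day off W → W becomes 7 days, finish becomes 40.

1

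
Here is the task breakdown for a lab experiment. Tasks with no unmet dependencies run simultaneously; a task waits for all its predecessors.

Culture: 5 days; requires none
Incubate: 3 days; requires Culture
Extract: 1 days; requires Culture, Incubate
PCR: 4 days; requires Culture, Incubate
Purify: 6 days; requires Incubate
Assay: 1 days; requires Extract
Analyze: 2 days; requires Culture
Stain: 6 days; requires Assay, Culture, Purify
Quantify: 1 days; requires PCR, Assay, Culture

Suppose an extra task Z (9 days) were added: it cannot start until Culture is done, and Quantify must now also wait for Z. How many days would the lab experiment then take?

Originally the lab experiment takes 20 days.
With Z inserted, Quantify now waits for max(PCR, Assay, Culture, Z).
New critical path: Culture→Incubate→Purify→Stain = 5+3+6+6 = 20 ⇒ 20 days.

20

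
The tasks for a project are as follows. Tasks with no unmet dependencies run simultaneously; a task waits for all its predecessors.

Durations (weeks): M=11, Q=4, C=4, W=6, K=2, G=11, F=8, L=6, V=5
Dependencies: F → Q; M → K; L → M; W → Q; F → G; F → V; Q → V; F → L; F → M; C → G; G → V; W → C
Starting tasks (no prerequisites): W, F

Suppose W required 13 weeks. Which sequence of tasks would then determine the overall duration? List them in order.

W, C, G, V

Critical path before the change: F→L→M→K = 8+6+11+2 = 27 giving 27 weeks.
The longest path through W is only 26 weeks, so W has float 1.
The binding chain switches to W→C→G→V = 13+4+11+5 = 33; finish 33 weeks.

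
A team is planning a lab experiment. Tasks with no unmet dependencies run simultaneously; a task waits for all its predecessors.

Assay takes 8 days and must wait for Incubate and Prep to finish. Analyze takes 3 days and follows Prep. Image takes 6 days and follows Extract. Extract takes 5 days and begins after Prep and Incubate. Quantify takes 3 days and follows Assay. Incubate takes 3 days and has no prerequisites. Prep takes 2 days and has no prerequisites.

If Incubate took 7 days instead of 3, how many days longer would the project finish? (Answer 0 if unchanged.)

Critical path before the change: Incubate→Extract→Image = 3+5+6 = 14 giving 14 days.
Incubate lies on that path, so at 7 days the path becomes 18 days.
No other chain overtakes it, so the finish is 18 days.
Change in finish: 18 − 14 = +4 days.

4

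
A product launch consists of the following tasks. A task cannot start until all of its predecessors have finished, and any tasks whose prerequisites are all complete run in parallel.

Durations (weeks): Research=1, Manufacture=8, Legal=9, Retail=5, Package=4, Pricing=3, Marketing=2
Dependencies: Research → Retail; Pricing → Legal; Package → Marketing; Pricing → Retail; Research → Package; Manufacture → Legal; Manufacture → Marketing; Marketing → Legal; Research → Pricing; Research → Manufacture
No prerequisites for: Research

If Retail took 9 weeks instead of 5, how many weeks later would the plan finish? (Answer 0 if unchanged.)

Actual critical path: Research→Manufacture→Marketing→Legal = 1+8+2+9 = 20 ⇒ 20 weeks.
The longest path through Retail is only 9 weeks, so Retail has float 11.
No other chain overtakes it, so the finish is 20 weeks.
Change in finish: 20 − 20 = +0 weeks.

0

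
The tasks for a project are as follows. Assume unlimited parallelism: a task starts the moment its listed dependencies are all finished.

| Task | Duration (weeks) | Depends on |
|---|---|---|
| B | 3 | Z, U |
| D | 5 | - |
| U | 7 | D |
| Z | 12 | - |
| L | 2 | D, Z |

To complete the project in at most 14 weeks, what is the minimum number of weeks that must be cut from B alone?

1

Current finish: 15 weeks; target: 14.
B is on every critical path, so each week cut from B cuts the finish by one (this holds down to a finish of 14).
Need 15 − 14 = 1 week off B → B becomes 2 weeks, finish becomes 14.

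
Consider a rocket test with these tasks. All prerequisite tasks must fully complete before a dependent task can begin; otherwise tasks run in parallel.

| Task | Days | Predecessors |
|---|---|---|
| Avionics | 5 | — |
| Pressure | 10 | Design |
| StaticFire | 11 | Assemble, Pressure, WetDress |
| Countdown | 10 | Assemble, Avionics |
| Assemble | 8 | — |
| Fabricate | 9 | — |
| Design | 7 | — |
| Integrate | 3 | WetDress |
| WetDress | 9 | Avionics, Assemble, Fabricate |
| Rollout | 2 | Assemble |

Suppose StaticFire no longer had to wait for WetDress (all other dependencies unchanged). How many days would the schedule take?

28

With the dependency in place, Fabricate→WetDress→StaticFire = 9+9+11 = 29 sets the finish at 29 days.
Without WetDress→StaticFire, StaticFire's earliest start moves from 18 to 17.
New critical path: Design→Pressure→StaticFire = 7+10+11 = 28 ⇒ 28 days.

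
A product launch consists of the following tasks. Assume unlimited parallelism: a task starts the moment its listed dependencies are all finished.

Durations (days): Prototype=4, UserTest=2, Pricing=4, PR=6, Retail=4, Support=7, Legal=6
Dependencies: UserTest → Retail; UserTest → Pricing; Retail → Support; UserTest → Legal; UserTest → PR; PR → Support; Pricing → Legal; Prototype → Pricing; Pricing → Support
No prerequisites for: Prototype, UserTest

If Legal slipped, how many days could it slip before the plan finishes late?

1

Prototype→Pricing→Support = 4+4+7 = 15 sets the makespan at 15 days.
The longest chain containing Legal totals 14 days.
Slack of Legal = 9 − 8 = 1 day.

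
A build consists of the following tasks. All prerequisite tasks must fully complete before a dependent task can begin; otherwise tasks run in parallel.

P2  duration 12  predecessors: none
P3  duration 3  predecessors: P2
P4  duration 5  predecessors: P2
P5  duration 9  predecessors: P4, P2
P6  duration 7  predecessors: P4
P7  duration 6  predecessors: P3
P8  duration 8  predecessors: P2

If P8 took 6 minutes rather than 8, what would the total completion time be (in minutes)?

26

Baseline: P2→P4→P5 = 12+5+9 = 26 → 26 minutes.
P8 has 6 minutes of float (longest path through it is 20).
That remains the longest chain; total 26 minutes.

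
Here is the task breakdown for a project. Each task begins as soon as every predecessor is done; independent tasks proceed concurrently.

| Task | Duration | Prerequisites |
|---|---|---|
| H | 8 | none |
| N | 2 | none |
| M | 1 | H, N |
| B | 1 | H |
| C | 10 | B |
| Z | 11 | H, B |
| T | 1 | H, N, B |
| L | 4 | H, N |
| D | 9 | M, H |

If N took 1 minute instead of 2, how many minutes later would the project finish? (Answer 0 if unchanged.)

0

Baseline: H→B→Z = 8+1+11 = 20 → 20 minutes.
N is off the critical path — its longest chain is 12 minutes, giving 8 of slack.
No other chain overtakes it, so the finish is 20 minutes.
Change in finish: 20 − 20 = +0 minutes.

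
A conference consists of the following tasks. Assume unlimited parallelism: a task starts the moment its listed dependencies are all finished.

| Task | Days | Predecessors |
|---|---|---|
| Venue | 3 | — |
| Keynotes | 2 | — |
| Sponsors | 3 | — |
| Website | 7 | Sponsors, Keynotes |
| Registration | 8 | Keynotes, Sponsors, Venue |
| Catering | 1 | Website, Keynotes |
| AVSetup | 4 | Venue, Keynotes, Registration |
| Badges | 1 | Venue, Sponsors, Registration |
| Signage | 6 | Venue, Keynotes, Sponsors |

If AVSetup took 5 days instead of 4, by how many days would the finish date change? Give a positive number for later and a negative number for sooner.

1

Baseline: Venue→Registration→AVSetup = 3+8+4 = 15 → 15 days.
AVSetup is on the critical path; changing it to 5 makes that path 16 days.
The critical path is still Venue→Registration→AVSetup; finish is now 16 days.
Change in finish: 16 − 15 = +1 days.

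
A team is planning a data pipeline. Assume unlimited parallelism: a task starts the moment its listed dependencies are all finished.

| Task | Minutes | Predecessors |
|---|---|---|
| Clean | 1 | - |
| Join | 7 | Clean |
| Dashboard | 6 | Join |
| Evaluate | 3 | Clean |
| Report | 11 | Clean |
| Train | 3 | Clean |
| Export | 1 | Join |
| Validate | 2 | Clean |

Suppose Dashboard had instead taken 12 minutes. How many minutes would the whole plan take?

20

Baseline: Clean→Join→Dashboard = 1+7+6 = 14 → 14 minutes.
Dashboard lies on that path, so at 12 minutes the path becomes 20 minutes.
The critical path is still Clean→Join→Dashboard; finish is now 20 minutes.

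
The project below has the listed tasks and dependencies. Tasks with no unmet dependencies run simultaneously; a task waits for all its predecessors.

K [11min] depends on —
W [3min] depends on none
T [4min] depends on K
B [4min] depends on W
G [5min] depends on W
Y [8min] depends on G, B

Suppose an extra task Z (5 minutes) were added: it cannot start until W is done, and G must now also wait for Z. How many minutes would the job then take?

21

Originally the job takes 16 minutes.
With Z inserted, G now waits for max(W, Z).
New critical path: W→Z→G→Y = 3+5+5+8 = 21 ⇒ 21 minutes.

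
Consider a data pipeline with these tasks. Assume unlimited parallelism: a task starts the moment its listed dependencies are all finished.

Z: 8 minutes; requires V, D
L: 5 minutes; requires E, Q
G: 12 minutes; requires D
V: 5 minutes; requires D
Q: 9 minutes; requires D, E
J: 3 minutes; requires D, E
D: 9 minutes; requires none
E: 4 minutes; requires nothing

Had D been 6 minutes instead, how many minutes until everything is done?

The binding path is D→Q→L = 9+9+5 = 23; finish at 23 minutes.
D lies on that path, so at 6 minutes the path becomes 20 minutes.
That remains the longest chain; total 20 minutes.

20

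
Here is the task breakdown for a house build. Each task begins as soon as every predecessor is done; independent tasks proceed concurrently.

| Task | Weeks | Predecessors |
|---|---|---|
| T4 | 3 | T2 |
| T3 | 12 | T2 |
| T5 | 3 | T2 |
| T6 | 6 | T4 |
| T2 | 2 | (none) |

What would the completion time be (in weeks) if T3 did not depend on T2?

12

Before: longest chain T2→T3 = 2+12 = 14, finish 14.
Without T2→T3, T3's earliest start moves from 2 to 0.
New critical path: T3 = 12 = 12 ⇒ 12 weeks.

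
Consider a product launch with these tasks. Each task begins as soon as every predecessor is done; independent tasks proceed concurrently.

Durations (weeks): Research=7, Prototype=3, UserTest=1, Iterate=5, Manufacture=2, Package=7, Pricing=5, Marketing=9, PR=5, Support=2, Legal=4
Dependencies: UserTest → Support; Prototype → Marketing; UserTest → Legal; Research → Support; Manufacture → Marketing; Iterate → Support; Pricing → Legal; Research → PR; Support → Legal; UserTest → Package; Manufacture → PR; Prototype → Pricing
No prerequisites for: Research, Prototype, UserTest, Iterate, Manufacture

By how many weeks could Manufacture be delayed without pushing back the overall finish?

Critical path: Research→Support→Legal = 7+2+4 = 13, so the finish is 13 weeks.
Longest path through Manufacture: 11 weeks (earliest finish 2, latest finish 4).
Float = 13 − 11 = 2.

2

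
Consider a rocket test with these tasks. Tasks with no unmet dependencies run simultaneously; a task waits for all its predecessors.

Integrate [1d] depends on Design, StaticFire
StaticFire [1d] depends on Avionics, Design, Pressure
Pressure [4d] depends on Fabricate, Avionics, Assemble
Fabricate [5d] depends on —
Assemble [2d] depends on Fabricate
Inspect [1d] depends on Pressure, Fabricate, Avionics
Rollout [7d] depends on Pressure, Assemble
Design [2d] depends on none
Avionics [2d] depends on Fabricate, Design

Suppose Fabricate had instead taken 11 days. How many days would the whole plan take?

24

As given, the longest chain is Fabricate→Avionics→Pressure→Rollout = 5+2+4+7 = 18, so the finish is 18 days.
Since Fabricate is critical, the +6 change carries straight to that chain (now 24 days).
That remains the longest chain; total 24 days.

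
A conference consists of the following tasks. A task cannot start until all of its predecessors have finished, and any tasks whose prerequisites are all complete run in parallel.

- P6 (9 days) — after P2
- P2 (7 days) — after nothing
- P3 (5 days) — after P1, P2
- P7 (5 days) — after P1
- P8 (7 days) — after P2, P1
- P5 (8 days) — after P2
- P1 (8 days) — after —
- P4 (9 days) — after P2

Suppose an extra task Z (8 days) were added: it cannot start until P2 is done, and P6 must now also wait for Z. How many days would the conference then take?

Originally the conference takes 16 days.
With Z inserted, P6 now waits for max(P2, Z).
New critical path: P2→Z→P6 = 7+8+9 = 24 ⇒ 24 days.

24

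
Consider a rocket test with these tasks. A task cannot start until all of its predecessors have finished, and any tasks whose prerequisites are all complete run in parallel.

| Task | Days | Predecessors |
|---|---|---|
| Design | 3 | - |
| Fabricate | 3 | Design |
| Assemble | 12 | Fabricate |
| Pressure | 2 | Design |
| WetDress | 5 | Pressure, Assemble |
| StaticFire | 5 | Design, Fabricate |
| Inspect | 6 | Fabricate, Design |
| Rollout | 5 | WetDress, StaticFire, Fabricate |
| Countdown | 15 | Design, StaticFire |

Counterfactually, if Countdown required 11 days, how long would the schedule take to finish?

28

Baseline: Design→Fabricate→Assemble→WetDress→Rollout = 3+3+12+5+5 = 28 → 28 days.
Countdown has 2 days of float (longest path through it is 26).
No other chain overtakes it, so the finish is 28 days.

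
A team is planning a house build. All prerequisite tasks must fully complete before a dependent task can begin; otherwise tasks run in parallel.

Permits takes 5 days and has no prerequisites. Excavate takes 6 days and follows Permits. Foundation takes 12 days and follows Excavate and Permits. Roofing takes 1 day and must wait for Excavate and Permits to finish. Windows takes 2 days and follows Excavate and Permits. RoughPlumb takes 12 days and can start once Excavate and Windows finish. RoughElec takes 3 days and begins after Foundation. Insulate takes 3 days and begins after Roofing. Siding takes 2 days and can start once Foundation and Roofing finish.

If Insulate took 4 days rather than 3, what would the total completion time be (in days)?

26

Critical path before the change: Permits→Excavate→Foundation→RoughElec = 5+6+12+3 = 26 giving 26 days.
Insulate has 11 days of float (longest path through it is 15).
No other chain overtakes it, so the finish is 26 days.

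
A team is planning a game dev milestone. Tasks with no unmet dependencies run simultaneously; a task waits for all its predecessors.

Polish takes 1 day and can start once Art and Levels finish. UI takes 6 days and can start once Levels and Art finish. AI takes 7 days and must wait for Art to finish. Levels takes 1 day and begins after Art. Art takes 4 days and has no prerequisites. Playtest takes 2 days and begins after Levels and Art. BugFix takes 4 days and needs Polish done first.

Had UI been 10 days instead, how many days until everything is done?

Baseline: Art→Levels→UI = 4+1+6 = 11 → 11 days.
Since UI is critical, the +4 change carries straight to that chain (now 15 days).
The critical path is still Art→Levels→UI; finish is now 15 days.

15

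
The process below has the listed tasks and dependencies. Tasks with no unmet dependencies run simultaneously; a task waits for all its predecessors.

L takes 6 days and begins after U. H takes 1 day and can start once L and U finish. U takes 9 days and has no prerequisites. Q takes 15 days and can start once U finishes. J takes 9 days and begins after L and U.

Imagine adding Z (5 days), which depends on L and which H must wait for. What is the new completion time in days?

Originally the plan takes 24 days.
With Z inserted, H now waits for max(L, U, Z).
New critical path: U→L→J = 9+6+9 = 24 ⇒ 24 days.

24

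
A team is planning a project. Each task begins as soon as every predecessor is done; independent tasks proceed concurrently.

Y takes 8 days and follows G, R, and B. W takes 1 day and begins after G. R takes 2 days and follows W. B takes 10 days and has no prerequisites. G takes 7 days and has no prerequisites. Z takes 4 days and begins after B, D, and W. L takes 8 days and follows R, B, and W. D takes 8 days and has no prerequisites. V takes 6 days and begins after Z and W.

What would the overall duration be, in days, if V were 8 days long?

The binding path is B→Z→V = 10+4+6 = 20; finish at 20 days.
V is on the critical path; changing it to 8 makes that path 22 days.
That remains the longest chain; total 22 days.

22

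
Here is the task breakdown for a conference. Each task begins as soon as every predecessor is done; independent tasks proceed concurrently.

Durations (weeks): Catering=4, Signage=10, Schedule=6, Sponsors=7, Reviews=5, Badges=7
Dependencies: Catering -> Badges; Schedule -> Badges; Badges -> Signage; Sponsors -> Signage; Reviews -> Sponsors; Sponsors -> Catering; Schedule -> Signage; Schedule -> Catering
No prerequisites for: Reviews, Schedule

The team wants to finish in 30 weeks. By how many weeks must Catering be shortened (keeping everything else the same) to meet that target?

3

Current finish: 33 weeks; target: 30.
Catering is on every critical path, so each week cut from Catering cuts the finish by one (this holds down to a finish of 30).
Need 33 − 30 = 3 weeks off Catering → Catering becomes 1 week, finish becomes 30.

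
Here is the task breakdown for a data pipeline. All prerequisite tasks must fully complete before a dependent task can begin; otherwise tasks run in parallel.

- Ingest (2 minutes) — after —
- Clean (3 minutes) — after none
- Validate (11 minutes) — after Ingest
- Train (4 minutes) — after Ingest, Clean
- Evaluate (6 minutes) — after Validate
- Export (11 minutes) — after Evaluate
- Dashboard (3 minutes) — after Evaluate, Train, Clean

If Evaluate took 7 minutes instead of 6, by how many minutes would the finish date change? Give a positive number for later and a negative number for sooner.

Critical path before the change: Ingest→Validate→Evaluate→Export = 2+11+6+11 = 30 giving 30 minutes.
Evaluate is on the critical path; changing it to 7 makes that path 31 minutes.
The critical path is still Ingest→Validate→Evaluate→Export; finish is now 31 minutes.
Change in finish: 31 − 30 = +1 minutes.

1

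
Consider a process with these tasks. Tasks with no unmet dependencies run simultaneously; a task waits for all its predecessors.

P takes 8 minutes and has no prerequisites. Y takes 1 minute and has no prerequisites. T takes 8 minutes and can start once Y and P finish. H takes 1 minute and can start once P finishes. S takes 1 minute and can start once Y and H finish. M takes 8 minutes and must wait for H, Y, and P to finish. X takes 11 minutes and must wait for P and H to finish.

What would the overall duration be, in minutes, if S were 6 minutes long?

Critical path before the change: P→H→X = 8+1+11 = 20 giving 20 minutes.
S is off the critical path — its longest chain is 10 minutes, giving 10 of slack.
No other chain overtakes it, so the finish is 20 minutes.

20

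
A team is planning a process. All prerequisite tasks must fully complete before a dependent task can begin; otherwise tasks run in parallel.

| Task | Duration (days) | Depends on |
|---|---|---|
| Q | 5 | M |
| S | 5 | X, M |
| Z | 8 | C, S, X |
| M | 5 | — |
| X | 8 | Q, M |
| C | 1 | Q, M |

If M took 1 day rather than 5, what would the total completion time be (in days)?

Baseline: M→Q→X→S→Z = 5+5+8+5+8 = 31 → 31 days.
M lies on that path, so at 1 day the path becomes 27 days.
No other chain overtakes it, so the finish is 27 days.

27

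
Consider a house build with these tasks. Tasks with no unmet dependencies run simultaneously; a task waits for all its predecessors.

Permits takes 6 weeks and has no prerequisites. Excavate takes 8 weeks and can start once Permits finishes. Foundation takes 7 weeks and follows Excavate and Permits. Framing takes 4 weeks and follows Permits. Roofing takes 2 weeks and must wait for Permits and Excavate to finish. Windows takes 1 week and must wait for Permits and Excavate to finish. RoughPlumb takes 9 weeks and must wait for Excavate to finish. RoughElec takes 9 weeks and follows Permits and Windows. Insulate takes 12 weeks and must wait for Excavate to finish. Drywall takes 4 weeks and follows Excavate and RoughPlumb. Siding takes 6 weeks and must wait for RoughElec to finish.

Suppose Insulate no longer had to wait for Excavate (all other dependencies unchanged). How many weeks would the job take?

30

With the dependency in place, Permits→Excavate→Windows→RoughElec→Siding = 6+8+1+9+6 = 30 sets the finish at 30 weeks.
Without Excavate→Insulate, Insulate's earliest start moves from 14 to 0.
After: Permits→Excavate→Windows→RoughElec→Siding = 6+8+1+9+6 = 30 → 30 weeks.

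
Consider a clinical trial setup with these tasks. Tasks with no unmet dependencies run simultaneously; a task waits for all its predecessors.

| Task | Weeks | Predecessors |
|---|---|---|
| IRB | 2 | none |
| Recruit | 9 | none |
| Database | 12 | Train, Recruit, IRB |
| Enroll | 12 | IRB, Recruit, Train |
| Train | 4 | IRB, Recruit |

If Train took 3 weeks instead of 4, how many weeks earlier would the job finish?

1

Actual critical path: Recruit→Train→Enroll = 9+4+12 = 25 ⇒ 25 weeks.
Since Train is critical, the -1 change carries straight to that chain (now 24 weeks).
The critical path is still Recruit→Train→Enroll; finish is now 24 weeks.
Change in finish: 24 − 25 = -1 weeks.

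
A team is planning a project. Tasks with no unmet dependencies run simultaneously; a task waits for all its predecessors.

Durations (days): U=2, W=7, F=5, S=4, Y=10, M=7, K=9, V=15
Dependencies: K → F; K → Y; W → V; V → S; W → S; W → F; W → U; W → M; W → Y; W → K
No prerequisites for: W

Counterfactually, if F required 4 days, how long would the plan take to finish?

Critical path before the change: W→V→S = 7+15+4 = 26 giving 26 days.
The longest path through F is only 21 days, so F has float 5.
No other chain overtakes it, so the finish is 26 days.

26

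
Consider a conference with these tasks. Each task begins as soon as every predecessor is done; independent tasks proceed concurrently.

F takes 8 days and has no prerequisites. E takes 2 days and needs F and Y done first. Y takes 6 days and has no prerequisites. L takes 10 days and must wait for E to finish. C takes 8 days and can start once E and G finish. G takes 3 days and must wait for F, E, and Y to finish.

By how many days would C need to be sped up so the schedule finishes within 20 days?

Current finish: 21 days; target: 20.
C is on every critical path, so each day cut from C cuts the finish by one (this holds down to a finish of 20).
Need 21 − 20 = 1 day off C → C becomes 7 days, finish becomes 20.

1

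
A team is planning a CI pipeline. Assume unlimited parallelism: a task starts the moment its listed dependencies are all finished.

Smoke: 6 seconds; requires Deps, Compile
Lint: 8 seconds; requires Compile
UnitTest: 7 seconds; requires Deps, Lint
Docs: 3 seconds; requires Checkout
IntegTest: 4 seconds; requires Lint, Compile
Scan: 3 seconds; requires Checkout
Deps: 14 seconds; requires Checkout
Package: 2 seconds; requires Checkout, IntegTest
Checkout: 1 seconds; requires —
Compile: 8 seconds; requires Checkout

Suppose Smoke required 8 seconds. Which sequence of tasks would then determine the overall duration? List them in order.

Checkout, Compile, Lint, UnitTest

Critical path before the change: Checkout→Compile→Lint→UnitTest = 1+8+8+7 = 24 giving 24 seconds.
The longest path through Smoke is only 21 seconds, so Smoke has float 3.
The critical path is still Checkout→Compile→Lint→UnitTest; finish is now 24 seconds.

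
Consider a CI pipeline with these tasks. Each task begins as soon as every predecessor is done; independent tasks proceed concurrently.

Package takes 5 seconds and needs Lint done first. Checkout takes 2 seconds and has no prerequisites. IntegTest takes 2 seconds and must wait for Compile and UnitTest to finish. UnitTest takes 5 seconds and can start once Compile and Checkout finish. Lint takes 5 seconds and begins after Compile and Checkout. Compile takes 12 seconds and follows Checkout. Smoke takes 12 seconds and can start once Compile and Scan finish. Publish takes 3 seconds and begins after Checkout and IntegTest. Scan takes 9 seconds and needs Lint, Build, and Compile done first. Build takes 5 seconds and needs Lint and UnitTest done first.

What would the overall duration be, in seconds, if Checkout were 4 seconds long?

Critical path before the change: Checkout→Compile→Lint→Build→Scan→Smoke = 2+12+5+5+9+12 = 45 giving 45 seconds.
Checkout is on the critical path; changing it to 4 makes that path 47 seconds.
The critical path is still Checkout→Compile→Lint→Build→Scan→Smoke; finish is now 47 seconds.

47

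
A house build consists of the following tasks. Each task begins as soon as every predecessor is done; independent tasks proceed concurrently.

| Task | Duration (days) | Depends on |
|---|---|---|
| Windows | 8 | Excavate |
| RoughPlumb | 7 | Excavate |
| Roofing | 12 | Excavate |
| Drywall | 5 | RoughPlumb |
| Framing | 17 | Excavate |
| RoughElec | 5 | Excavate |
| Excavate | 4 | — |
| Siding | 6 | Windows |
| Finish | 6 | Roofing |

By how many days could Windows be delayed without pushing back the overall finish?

Excavate→Roofing→Finish = 4+12+6 = 22 sets the makespan at 22 days.
The longest chain containing Windows totals 18 days.
Slack of Windows = 8 − 4 = 4 days.

4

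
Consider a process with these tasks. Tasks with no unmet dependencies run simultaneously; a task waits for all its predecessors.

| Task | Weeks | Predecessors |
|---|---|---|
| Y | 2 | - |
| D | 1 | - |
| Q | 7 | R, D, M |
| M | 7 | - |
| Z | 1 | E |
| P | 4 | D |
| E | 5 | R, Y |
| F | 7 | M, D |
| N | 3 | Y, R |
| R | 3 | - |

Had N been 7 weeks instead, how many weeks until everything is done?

14

Critical path before the change: M→Q = 7+7 = 14 giving 14 weeks.
N is off the critical path — its longest chain is 6 weeks, giving 8 of slack.
That remains the longest chain; total 14 weeks.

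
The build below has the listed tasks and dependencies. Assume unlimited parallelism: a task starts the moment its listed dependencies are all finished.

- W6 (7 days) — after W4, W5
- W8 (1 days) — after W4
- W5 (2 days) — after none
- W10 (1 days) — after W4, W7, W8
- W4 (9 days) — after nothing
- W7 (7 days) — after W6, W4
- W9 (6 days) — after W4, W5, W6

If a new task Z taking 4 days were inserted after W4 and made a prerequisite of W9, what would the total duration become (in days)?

24

Originally the build takes 24 days.
With Z inserted, W9 now waits for max(W4, W5, W6, Z).
New critical path: W4→W6→W7→W10 = 9+7+7+1 = 24 ⇒ 24 days.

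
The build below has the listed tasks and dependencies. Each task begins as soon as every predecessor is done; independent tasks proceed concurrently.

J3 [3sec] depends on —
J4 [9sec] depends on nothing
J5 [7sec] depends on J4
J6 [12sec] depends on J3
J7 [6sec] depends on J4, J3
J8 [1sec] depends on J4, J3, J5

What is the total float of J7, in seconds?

2

Critical path: J4→J5→J8 = 9+7+1 = 17, so the finish is 17 seconds.
The longest chain containing J7 totals 15 seconds.
Slack of J7 = 11 − 9 = 2 seconds.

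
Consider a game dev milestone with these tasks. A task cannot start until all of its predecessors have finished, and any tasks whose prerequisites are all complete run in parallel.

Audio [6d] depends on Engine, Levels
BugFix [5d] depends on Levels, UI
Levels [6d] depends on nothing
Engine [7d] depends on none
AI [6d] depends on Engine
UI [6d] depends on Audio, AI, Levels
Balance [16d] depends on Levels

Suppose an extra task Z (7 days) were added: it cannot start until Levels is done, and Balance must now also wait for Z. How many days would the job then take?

29

Originally the job takes 24 days.
With Z inserted, Balance now waits for max(Levels, Z).
New critical path: Levels→Z→Balance = 6+7+16 = 29 ⇒ 29 days.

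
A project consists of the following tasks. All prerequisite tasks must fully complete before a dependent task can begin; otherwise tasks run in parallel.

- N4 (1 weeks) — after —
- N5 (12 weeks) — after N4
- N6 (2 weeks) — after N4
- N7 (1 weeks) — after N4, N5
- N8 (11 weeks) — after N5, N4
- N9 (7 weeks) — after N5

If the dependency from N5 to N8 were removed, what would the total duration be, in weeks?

20

With the dependency in place, N4→N5→N8 = 1+12+11 = 24 sets the finish at 24 weeks.
Without N5→N8, N8's earliest start moves from 13 to 1.
New critical path: N4→N5→N9 = 1+12+7 = 20 ⇒ 20 weeks.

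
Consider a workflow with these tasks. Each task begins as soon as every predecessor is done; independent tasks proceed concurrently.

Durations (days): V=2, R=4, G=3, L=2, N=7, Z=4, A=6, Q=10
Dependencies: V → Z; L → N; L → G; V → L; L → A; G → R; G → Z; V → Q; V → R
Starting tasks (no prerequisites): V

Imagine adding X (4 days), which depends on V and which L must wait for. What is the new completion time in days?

Originally the project takes 12 days.
With X inserted, L now waits for max(V, X).
New critical path: V→X→L→G→R = 2+4+2+3+4 = 15 ⇒ 15 days.

15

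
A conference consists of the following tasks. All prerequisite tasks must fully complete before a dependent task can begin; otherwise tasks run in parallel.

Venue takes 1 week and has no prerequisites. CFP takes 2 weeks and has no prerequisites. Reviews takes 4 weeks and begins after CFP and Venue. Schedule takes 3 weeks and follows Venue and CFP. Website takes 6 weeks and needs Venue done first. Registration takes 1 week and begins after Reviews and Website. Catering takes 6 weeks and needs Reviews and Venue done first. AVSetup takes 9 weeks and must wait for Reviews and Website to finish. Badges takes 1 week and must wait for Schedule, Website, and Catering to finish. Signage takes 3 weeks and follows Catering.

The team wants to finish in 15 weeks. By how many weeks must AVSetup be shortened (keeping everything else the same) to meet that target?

Current finish: 16 weeks; target: 15.
AVSetup is on every critical path, so each week cut from AVSetup cuts the finish by one (this holds down to a finish of 15).
Need 16 − 15 = 1 week off AVSetup → AVSetup becomes 8 weeks, finish becomes 15.

1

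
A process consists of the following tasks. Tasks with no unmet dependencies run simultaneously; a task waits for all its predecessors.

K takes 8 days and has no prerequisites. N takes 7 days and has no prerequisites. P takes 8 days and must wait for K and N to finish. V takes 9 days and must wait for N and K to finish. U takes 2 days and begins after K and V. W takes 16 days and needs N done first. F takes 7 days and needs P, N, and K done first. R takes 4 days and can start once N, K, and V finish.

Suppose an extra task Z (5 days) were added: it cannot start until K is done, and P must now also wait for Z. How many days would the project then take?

Originally the project takes 23 days.
With Z inserted, P now waits for max(K, N, Z).
New critical path: K→Z→P→F = 8+5+8+7 = 28 ⇒ 28 days.

28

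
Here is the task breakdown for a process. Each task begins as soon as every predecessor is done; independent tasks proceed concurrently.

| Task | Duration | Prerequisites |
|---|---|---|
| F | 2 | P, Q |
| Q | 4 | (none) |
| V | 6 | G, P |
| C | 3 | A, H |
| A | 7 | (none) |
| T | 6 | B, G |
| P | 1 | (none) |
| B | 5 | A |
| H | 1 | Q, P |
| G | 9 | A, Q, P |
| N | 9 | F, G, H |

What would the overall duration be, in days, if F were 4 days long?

The binding path is A→G→N = 7+9+9 = 25; finish at 25 days.
The longest path through F is only 15 days, so F has float 10.
No other chain overtakes it, so the finish is 25 days.

25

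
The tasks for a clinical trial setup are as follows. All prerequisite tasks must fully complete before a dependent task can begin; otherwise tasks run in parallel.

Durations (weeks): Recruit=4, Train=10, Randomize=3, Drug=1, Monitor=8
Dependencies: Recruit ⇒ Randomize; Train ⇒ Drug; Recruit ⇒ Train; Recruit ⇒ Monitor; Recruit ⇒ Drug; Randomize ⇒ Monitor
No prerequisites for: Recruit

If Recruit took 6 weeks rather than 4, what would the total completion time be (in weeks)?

17

Actual critical path: Recruit→Train→Drug = 4+10+1 = 15 ⇒ 15 weeks.
Recruit is on the critical path; changing it to 6 makes that path 17 weeks.
That remains the longest chain; total 17 weeks.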